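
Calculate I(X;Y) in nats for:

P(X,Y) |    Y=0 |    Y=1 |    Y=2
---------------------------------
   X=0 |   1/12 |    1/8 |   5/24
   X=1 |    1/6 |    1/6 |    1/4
0.0051 nats

Mutual information: I(X;Y) = H(X) + H(Y) - H(X,Y)

Marginals:
P(X) = (5/12, 7/12), H(X) = 0.6792 nats
P(Y) = (1/4, 7/24, 11/24), H(Y) = 1.0635 nats

Joint entropy: H(X,Y) = 1.7376 nats

I(X;Y) = 0.6792 + 1.0635 - 1.7376 = 0.0051 nats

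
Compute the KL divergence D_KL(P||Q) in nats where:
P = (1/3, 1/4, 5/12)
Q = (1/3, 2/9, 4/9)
0.0026 nats

KL divergence: D_KL(P||Q) = Σ p(x) log(p(x)/q(x))

Computing term by term:
  x=0: 1/3 × log_e[(1/3)/(1/3)] = 1/3 × 0.0000 = 0.0000
  x=1: 1/4 × log_e[(1/4)/(2/9)] = 1/4 × 0.1178 = 0.0294
  x=2: 5/12 × log_e[(5/12)/(4/9)] = 5/12 × -0.0645 = -0.0269

D_KL(P||Q) = 0.0026 nats

Note: KL divergence is always non-negative and equals 0 iff P = Q.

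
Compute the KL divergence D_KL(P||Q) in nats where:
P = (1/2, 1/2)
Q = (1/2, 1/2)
0.0000 nats

KL divergence: D_KL(P||Q) = Σ p(x) log(p(x)/q(x))

Computing term by term:
  x=0: 1/2 × log_e[(1/2)/(1/2)] = 1/2 × 0.0000 = 0.0000
  x=1: 1/2 × log_e[(1/2)/(1/2)] = 1/2 × 0.0000 = 0.0000

D_KL(P||Q) = 0.0000 nats

Note: KL divergence is always non-negative and equals 0 iff P = Q.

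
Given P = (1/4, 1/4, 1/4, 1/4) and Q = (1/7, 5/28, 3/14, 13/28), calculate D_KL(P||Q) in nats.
0.1078 nats

KL divergence: D_KL(P||Q) = Σ p(x) log(p(x)/q(x))

Computing term by term:
  x=0: 1/4 × log_e[(1/4)/(1/7)] = 1/4 × 0.5596 = 0.1399
  x=1: 1/4 × log_e[(1/4)/(5/28)] = 1/4 × 0.3365 = 0.0841
  x=2: 1/4 × log_e[(1/4)/(3/14)] = 1/4 × 0.1542 = 0.0385
  x=3: 1/4 × log_e[(1/4)/(13/28)] = 1/4 × -0.6190 = -0.1548

D_KL(P||Q) = 0.1078 nats

Note: KL divergence is always non-negative and equals 0 iff P = Q.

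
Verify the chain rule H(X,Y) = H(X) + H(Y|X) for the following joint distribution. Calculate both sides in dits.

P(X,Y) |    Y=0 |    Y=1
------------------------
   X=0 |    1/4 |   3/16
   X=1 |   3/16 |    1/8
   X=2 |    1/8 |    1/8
H(X,Y) = 0.7618, H(X) = 0.4654, H(Y|X) = 0.2964 (all in dits)

Chain rule: H(X,Y) = H(X) + H(Y|X)

Left side — joint entropy directly:
H(X,Y) = -Σ p(x,y) log p(x,y) = 0.7618 dits

Right side — compute H(Y|X) from the conditional distributions:
P(X) = (7/16, 5/16, 1/4), so H(X) = 0.4654 dits
H(Y|X) = Σ_x P(X=x) · H(Y|X=x):
  P(Y|X=0) = (4/7, 3/7), H(Y|X=0) = 0.2966, weight P(X=0) = 7/16
  P(Y|X=1) = (3/5, 2/5), H(Y|X=1) = 0.2923, weight P(X=1) = 5/16
  P(Y|X=2) = (1/2, 1/2), H(Y|X=2) = 0.3010, weight P(X=2) = 1/4
H(Y|X) = 0.2964 dits

H(X) + H(Y|X) = 0.4654 + 0.2964 = 0.7618 dits

Both sides equal 0.7618 dits. ✓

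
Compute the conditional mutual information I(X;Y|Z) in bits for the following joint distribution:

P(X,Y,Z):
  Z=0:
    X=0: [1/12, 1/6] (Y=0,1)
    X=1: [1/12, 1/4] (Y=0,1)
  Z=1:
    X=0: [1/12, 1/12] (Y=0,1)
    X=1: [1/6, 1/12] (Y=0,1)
0.0118 bits

Conditional mutual information: I(X;Y|Z) = H(X|Z) + H(Y|Z) - H(X,Y|Z)

H(Z) = 0.9799
H(X,Z) = 1.9591 → H(X|Z) = 0.9793
H(Y,Z) = 1.8879 → H(Y|Z) = 0.9080
H(X,Y,Z) = 2.8554 → H(X,Y|Z) = 1.8755

I(X;Y|Z) = 0.9793 + 0.9080 - 1.8755 = 0.0118 bits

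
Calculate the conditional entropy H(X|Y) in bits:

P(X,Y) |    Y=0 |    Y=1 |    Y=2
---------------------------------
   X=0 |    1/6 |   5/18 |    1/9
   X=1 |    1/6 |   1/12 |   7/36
0.9037 bits

Using the chain rule: H(X|Y) = H(X,Y) - H(Y)

First, compute H(X,Y) = 2.4853 bits

Marginal P(Y) = (1/3, 13/36, 11/36)
H(Y) = 1.5816 bits

H(X|Y) = H(X,Y) - H(Y) = 2.4853 - 1.5816 = 0.9037 bits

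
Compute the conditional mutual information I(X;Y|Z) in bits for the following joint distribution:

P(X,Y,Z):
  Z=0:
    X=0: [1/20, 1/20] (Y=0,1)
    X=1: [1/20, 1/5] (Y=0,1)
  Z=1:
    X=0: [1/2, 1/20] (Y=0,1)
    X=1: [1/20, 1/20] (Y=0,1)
0.0825 bits

Conditional mutual information: I(X;Y|Z) = H(X|Z) + H(Y|Z) - H(X,Y|Z)

H(Z) = 0.9341
H(X,Z) = 1.6388 → H(X|Z) = 0.7047
H(Y,Z) = 1.6388 → H(Y|Z) = 0.7047
H(X,Y,Z) = 2.2610 → H(X,Y|Z) = 1.3269

I(X;Y|Z) = 0.7047 + 0.7047 - 1.3269 = 0.0825 bits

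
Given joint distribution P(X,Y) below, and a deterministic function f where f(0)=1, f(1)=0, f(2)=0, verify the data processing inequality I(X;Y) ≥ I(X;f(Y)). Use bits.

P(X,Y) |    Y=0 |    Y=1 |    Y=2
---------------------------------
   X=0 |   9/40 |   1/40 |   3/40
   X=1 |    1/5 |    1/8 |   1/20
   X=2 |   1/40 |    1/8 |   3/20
I(X;Y) = 0.2499, I(X;f(Y)) = 0.2054, inequality holds: 0.2499 ≥ 0.2054

Data Processing Inequality: For any Markov chain X → Y → Z, we have I(X;Y) ≥ I(X;Z).

Here Z = f(Y) is a deterministic function of Y, forming X → Y → Z.

Original I(X;Y) = 0.2499 bits

After applying f:
P(X,Z) where Z=f(Y):
- P(X,Z=0) = P(X,Y=1) + P(X,Y=2)
- P(X,Z=1) = P(X,Y=0)

I(X;Z) = I(X;f(Y)) = 0.2054 bits

Verification: 0.2499 ≥ 0.2054 ✓

Information cannot be created by processing; the function f can only lose information about X.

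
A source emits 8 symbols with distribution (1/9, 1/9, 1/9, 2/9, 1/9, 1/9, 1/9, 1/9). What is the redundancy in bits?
0.0523 bits

Redundancy measures how far a source is from maximum entropy:
R = H_max - H(X)

Maximum entropy for 8 symbols: H_max = log_2(8) = 3.0000 bits
Actual entropy: H(X) = 2.9477 bits
Redundancy: R = 3.0000 - 2.9477 = 0.0523 bits

This redundancy represents potential for compression: the source could be compressed by 0.0523 bits per symbol.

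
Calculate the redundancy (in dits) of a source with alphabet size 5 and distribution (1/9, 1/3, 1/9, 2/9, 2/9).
0.0376 dits

Redundancy measures how far a source is from maximum entropy:
R = H_max - H(X)

Maximum entropy for 5 symbols: H_max = log_10(5) = 0.6990 dits
Actual entropy: H(X) = 0.6614 dits
Redundancy: R = 0.6990 - 0.6614 = 0.0376 dits

This redundancy represents potential for compression: the source could be compressed by 0.0376 dits per symbol.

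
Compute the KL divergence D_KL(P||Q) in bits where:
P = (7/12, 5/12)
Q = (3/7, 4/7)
0.0696 bits

KL divergence: D_KL(P||Q) = Σ p(x) log(p(x)/q(x))

Computing term by term:
  x=0: 7/12 × log_2[(7/12)/(3/7)] = 7/12 × 0.4448 = 0.2595
  x=1: 5/12 × log_2[(5/12)/(4/7)] = 5/12 × -0.4557 = -0.1899

D_KL(P||Q) = 0.0696 bits

Note: KL divergence is always non-negative and equals 0 iff P = Q.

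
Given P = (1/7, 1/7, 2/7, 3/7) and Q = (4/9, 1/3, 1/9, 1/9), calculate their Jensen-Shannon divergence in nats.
0.1299 nats

Jensen-Shannon divergence is:
JSD(P||Q) = 0.5 × D_KL(P||M) + 0.5 × D_KL(Q||M)
where M = 0.5 × (P + Q) is the mixture distribution.

M = 0.5 × (1/7, 1/7, 2/7, 3/7) + 0.5 × (4/9, 1/3, 1/9, 1/9) = (0.293651, 5/21, 0.198413, 0.269841)

D_KL(P||M) = 0.1265 nats
D_KL(Q||M) = 0.1333 nats

JSD(P||Q) = 0.5 × 0.1265 + 0.5 × 0.1333 = 0.1299 nats

Unlike KL divergence, JSD is symmetric and bounded: 0 ≤ JSD ≤ log(2).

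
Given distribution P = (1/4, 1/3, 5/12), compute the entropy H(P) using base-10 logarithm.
0.4680 dits

Shannon entropy is H(X) = -Σ p(x) log p(x).

For P = (1/4, 1/3, 5/12):
H = -1/4 × log_10(1/4) -1/3 × log_10(1/3) -5/12 × log_10(5/12)
H = 0.4680 dits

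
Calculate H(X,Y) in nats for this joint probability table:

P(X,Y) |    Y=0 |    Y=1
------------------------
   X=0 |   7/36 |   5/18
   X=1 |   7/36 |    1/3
1.3589 nats

Joint entropy is H(X,Y) = -Σ_{x,y} p(x,y) log p(x,y).

Summing over all non-zero entries:
H(X,Y) = -[7/36·log_e(7/36) + 5/18·log_e(5/18) + 7/36·log_e(7/36) + 1/3·log_e(1/3)]
H(X,Y) = 1.3589 nats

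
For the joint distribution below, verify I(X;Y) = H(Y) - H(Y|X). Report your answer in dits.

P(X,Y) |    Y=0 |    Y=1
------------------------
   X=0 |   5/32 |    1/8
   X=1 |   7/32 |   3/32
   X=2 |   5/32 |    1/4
I(X;Y) = 0.0158 dits

Mutual information has multiple equivalent forms:
- I(X;Y) = H(X) - H(X|Y)
- I(X;Y) = H(Y) - H(Y|X)
- I(X;Y) = H(X) + H(Y) - H(X,Y)

Computing all quantities:
H(X) = 0.4717, H(Y) = 0.3002, H(X,Y) = 0.7561
H(X|Y) = 0.4559, H(Y|X) = 0.2844

Verification:
H(X) - H(X|Y) = 0.4717 - 0.4559 = 0.0158
H(Y) - H(Y|X) = 0.3002 - 0.2844 = 0.0158
H(X) + H(Y) - H(X,Y) = 0.4717 + 0.3002 - 0.7561 = 0.0158

All forms give I(X;Y) = 0.0158 dits. ✓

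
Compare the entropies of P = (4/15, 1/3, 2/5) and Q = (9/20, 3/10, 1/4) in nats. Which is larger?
P

Computing entropies in nats:
H(P) = 1.0852
H(Q) = 1.0671

Distribution P has higher entropy.

Intuition: The distribution closer to uniform (more spread out) has higher entropy.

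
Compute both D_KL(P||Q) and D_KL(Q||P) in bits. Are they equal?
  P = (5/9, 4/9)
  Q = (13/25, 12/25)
D_KL(P||Q) = 0.0037, D_KL(Q||P) = 0.0037

KL divergence is not symmetric: D_KL(P||Q) ≠ D_KL(Q||P) in general.

D_KL(P||Q) = 0.0037 bits
D_KL(Q||P) = 0.0037 bits

In this case they happen to be equal (to 4 decimal places).

This asymmetry is why KL divergence is not a true distance metric.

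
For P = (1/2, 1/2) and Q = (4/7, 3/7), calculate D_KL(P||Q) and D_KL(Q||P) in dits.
D_KL(P||Q) = 0.0045, D_KL(Q||P) = 0.0044

KL divergence is not symmetric: D_KL(P||Q) ≠ D_KL(Q||P) in general.

D_KL(P||Q) = 0.0045 dits
D_KL(Q||P) = 0.0044 dits

No, they are not equal!

This asymmetry is why KL divergence is not a true distance metric.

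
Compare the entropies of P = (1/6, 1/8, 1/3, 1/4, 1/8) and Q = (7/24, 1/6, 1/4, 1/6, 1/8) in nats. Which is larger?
Q

Computing entropies in nats:
H(P) = 1.5313
H(Q) = 1.5631

Distribution Q has higher entropy.

Intuition: The distribution closer to uniform (more spread out) has higher entropy.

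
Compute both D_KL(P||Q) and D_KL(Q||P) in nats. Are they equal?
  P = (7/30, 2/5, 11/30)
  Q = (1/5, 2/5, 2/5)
D_KL(P||Q) = 0.0041, D_KL(Q||P) = 0.0040

KL divergence is not symmetric: D_KL(P||Q) ≠ D_KL(Q||P) in general.

D_KL(P||Q) = 0.0041 nats
D_KL(Q||P) = 0.0040 nats

No, they are not equal!

This asymmetry is why KL divergence is not a true distance metric.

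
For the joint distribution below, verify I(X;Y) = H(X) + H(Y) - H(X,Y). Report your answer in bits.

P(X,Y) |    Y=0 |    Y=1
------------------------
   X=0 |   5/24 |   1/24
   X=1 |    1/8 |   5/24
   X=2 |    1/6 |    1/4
I(X;Y) = 0.1148 bits

Mutual information has multiple equivalent forms:
- I(X;Y) = H(X) - H(X|Y)
- I(X;Y) = H(Y) - H(Y|X)
- I(X;Y) = H(X) + H(Y) - H(X,Y)

Computing all quantities:
H(X) = 1.5546, H(Y) = 1.0000, H(X,Y) = 2.4398
H(X|Y) = 1.4398, H(Y|X) = 0.8852

Verification:
H(X) - H(X|Y) = 1.5546 - 1.4398 = 0.1148
H(Y) - H(Y|X) = 1.0000 - 0.8852 = 0.1148
H(X) + H(Y) - H(X,Y) = 1.5546 + 1.0000 - 2.4398 = 0.1148

All forms give I(X;Y) = 0.1148 bits. ✓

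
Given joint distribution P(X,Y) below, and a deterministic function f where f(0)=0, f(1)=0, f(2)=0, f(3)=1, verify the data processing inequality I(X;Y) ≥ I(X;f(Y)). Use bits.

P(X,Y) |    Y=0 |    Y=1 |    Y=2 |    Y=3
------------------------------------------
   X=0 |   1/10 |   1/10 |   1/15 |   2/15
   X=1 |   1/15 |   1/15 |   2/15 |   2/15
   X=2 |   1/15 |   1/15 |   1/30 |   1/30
I(X;Y) = 0.0561, I(X;f(Y)) = 0.0166, inequality holds: 0.0561 ≥ 0.0166

Data Processing Inequality: For any Markov chain X → Y → Z, we have I(X;Y) ≥ I(X;Z).

Here Z = f(Y) is a deterministic function of Y, forming X → Y → Z.

Original I(X;Y) = 0.0561 bits

After applying f:
P(X,Z) where Z=f(Y):
- P(X,Z=0) = P(X,Y=0) + P(X,Y=1) + P(X,Y=2)
- P(X,Z=1) = P(X,Y=3)

I(X;Z) = I(X;f(Y)) = 0.0166 bits

Verification: 0.0561 ≥ 0.0166 ✓

Information cannot be created by processing; the function f can only lose information about X.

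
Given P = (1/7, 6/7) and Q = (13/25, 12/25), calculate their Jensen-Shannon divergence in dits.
0.0365 dits

Jensen-Shannon divergence is:
JSD(P||Q) = 0.5 × D_KL(P||M) + 0.5 × D_KL(Q||M)
where M = 0.5 × (P + Q) is the mixture distribution.

M = 0.5 × (1/7, 6/7) + 0.5 × (13/25, 12/25) = (0.331429, 0.668571)

D_KL(P||M) = 0.0403 dits
D_KL(Q||M) = 0.0326 dits

JSD(P||Q) = 0.5 × 0.0403 + 0.5 × 0.0326 = 0.0365 dits

Unlike KL divergence, JSD is symmetric and bounded: 0 ≤ JSD ≤ log(2).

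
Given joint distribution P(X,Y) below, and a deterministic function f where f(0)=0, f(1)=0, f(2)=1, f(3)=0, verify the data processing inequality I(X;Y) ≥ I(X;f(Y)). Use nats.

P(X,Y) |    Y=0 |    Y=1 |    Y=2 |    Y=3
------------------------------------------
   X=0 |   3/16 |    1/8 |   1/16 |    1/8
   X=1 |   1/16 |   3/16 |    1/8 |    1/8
I(X;Y) = 0.0496, I(X;f(Y)) = 0.0130, inequality holds: 0.0496 ≥ 0.0130

Data Processing Inequality: For any Markov chain X → Y → Z, we have I(X;Y) ≥ I(X;Z).

Here Z = f(Y) is a deterministic function of Y, forming X → Y → Z.

Original I(X;Y) = 0.0496 nats

After applying f:
P(X,Z) where Z=f(Y):
- P(X,Z=0) = P(X,Y=0) + P(X,Y=1) + P(X,Y=3)
- P(X,Z=1) = P(X,Y=2)

I(X;Z) = I(X;f(Y)) = 0.0130 nats

Verification: 0.0496 ≥ 0.0130 ✓

Information cannot be created by processing; the function f can only lose information about X.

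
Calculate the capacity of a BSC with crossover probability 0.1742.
0.3328 bits

For a binary symmetric channel (BSC) with error probability p:
Capacity C = 1 - H(p) bits per symbol

where H(p) = -p log₂(p) - (1-p) log₂(1-p) is the binary entropy function.

H(0.1742) = 0.6672 bits
C = 1 - 0.6672 = 0.3328 bits per symbol

This means we can reliably transmit up to 0.3328 bits of information per channel use.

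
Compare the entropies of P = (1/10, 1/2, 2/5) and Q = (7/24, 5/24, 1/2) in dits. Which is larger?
Q

Computing entropies in dits:
H(P) = 0.4097
H(Q) = 0.4485

Distribution Q has higher entropy.

Intuition: The distribution closer to uniform (more spread out) has higher entropy.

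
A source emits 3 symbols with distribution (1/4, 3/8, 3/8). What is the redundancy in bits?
0.0237 bits

Redundancy measures how far a source is from maximum entropy:
R = H_max - H(X)

Maximum entropy for 3 symbols: H_max = log_2(3) = 1.5850 bits
Actual entropy: H(X) = 1.5613 bits
Redundancy: R = 1.5850 - 1.5613 = 0.0237 bits

This redundancy represents potential for compression: the source could be compressed by 0.0237 bits per symbol.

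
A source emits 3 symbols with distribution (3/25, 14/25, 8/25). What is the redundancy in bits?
0.2234 bits

Redundancy measures how far a source is from maximum entropy:
R = H_max - H(X)

Maximum entropy for 3 symbols: H_max = log_2(3) = 1.5850 bits
Actual entropy: H(X) = 1.3615 bits
Redundancy: R = 1.5850 - 1.3615 = 0.2234 bits

This redundancy represents potential for compression: the source could be compressed by 0.2234 bits per symbol.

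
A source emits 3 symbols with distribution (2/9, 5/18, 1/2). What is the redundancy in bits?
0.0894 bits

Redundancy measures how far a source is from maximum entropy:
R = H_max - H(X)

Maximum entropy for 3 symbols: H_max = log_2(3) = 1.5850 bits
Actual entropy: H(X) = 1.4955 bits
Redundancy: R = 1.5850 - 1.4955 = 0.0894 bits

This redundancy represents potential for compression: the source could be compressed by 0.0894 bits per symbol.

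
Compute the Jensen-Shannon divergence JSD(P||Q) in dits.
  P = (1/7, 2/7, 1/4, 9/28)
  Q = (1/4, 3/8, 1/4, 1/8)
0.0142 dits

Jensen-Shannon divergence is:
JSD(P||Q) = 0.5 × D_KL(P||M) + 0.5 × D_KL(Q||M)
where M = 0.5 × (P + Q) is the mixture distribution.

M = 0.5 × (1/7, 2/7, 1/4, 9/28) + 0.5 × (1/4, 3/8, 1/4, 1/8) = (0.196429, 0.330357, 1/4, 0.223214)

D_KL(P||M) = 0.0131 dits
D_KL(Q||M) = 0.0154 dits

JSD(P||Q) = 0.5 × 0.0131 + 0.5 × 0.0154 = 0.0142 dits

Unlike KL divergence, JSD is symmetric and bounded: 0 ≤ JSD ≤ log(2).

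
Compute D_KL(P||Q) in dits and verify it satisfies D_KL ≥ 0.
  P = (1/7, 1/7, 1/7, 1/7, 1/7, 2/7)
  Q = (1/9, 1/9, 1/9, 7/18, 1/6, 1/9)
0.0923 dits

KL divergence satisfies the Gibbs inequality: D_KL(P||Q) ≥ 0 for all distributions P, Q.

D_KL(P||Q) = Σ p(x) log(p(x)/q(x))
Term by term:
  x=0: 1/7 × log_10[(1/7)/(1/9)] = 0.0156
  x=1: 1/7 × log_10[(1/7)/(1/9)] = 0.0156
  x=2: 1/7 × log_10[(1/7)/(1/9)] = 0.0156
  x=3: 1/7 × log_10[(1/7)/(7/18)] = -0.0621
  x=4: 1/7 × log_10[(1/7)/(1/6)] = -0.0096
  x=5: 2/7 × log_10[(2/7)/(1/9)] = 0.1172
D_KL(P||Q) = 0.0923 dits

D_KL(P||Q) = 0.0923 ≥ 0 ✓

This non-negativity is a fundamental property: relative entropy cannot be negative because it measures how different Q is from P.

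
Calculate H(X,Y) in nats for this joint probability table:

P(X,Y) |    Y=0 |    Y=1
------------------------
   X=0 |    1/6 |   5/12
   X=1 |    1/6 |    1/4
1.3086 nats

Joint entropy is H(X,Y) = -Σ_{x,y} p(x,y) log p(x,y).

Summing over all non-zero entries:
H(X,Y) = -[1/6·log_e(1/6) + 5/12·log_e(5/12) + 1/6·log_e(1/6) + 1/4·log_e(1/4)]
H(X,Y) = 1.3086 nats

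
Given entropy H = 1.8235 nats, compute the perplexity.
6.1935

Perplexity is e^H (or exp(H) for natural log).

H = 1.8235 nats
Perplexity = e^1.8235 = 6.1935

Interpretation: The model's uncertainty is equivalent to choosing uniformly among 6.2 options.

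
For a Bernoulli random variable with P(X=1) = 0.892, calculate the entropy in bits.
0.4939 bits

The binary entropy function is:
H(p) = -p log(p) - (1-p) log(1-p)

H(0.892) = -0.892 × log_2(0.892) - 0.108 × log_2(0.108)
H(0.892) = 0.4939 bits

Note: Binary entropy is maximized at p=0.5 (H=1 bit) and minimized at p=0 or p=1 (H=0).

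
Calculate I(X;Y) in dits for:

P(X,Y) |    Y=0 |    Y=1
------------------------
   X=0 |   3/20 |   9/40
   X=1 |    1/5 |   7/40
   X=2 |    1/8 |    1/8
0.0031 dits

Mutual information: I(X;Y) = H(X) + H(Y) - H(X,Y)

Marginals:
P(X) = (3/8, 3/8, 1/4), H(X) = 0.4700 dits
P(Y) = (19/40, 21/40), H(Y) = 0.3005 dits

Joint entropy: H(X,Y) = 0.7674 dits

I(X;Y) = 0.4700 + 0.3005 - 0.7674 = 0.0031 dits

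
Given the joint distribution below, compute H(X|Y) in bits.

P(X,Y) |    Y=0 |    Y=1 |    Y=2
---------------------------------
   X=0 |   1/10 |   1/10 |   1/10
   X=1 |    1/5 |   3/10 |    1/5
0.8755 bits

Using the chain rule: H(X|Y) = H(X,Y) - H(Y)

First, compute H(X,Y) = 2.4464 bits

Marginal P(Y) = (3/10, 2/5, 3/10)
H(Y) = 1.5710 bits

H(X|Y) = H(X,Y) - H(Y) = 2.4464 - 1.5710 = 0.8755 bits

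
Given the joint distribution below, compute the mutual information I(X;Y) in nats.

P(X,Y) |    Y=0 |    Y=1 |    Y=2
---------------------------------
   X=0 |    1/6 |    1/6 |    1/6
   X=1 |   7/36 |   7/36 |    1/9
0.0077 nats

Mutual information: I(X;Y) = H(X) + H(Y) - H(X,Y)

Marginals:
P(X) = (1/2, 1/2), H(X) = 0.6931 nats
P(Y) = (13/36, 13/36, 5/18), H(Y) = 1.0914 nats

Joint entropy: H(X,Y) = 1.7769 nats

I(X;Y) = 0.6931 + 1.0914 - 1.7769 = 0.0077 nats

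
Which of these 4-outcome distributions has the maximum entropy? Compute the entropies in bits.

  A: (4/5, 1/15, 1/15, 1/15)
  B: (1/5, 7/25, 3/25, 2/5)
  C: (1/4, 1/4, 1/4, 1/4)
C

For a discrete distribution over n outcomes, entropy is maximized by the uniform distribution.

Computing entropies:
H(A) = 1.0389 bits
H(B) = 1.8744 bits
H(C) = 2.0000 bits

The uniform distribution (where all probabilities equal 1/4) achieves the maximum entropy of log_2(4) = 2.0000 bits.

Distribution C has the highest entropy.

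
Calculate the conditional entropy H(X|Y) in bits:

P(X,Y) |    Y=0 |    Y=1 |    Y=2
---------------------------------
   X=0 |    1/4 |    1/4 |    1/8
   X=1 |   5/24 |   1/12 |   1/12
0.9283 bits

Using the chain rule: H(X|Y) = H(X,Y) - H(Y)

First, compute H(X,Y) = 2.4440 bits

Marginal P(Y) = (11/24, 1/3, 5/24)
H(Y) = 1.5157 bits

H(X|Y) = H(X,Y) - H(Y) = 2.4440 - 1.5157 = 0.9283 bits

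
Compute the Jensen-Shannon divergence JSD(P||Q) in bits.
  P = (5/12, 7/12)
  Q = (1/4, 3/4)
0.0227 bits

Jensen-Shannon divergence is:
JSD(P||Q) = 0.5 × D_KL(P||M) + 0.5 × D_KL(Q||M)
where M = 0.5 × (P + Q) is the mixture distribution.

M = 0.5 × (5/12, 7/12) + 0.5 × (1/4, 3/4) = (1/3, 2/3)

D_KL(P||M) = 0.0218 bits
D_KL(Q||M) = 0.0237 bits

JSD(P||Q) = 0.5 × 0.0218 + 0.5 × 0.0237 = 0.0227 bits

Unlike KL divergence, JSD is symmetric and bounded: 0 ≤ JSD ≤ log(2).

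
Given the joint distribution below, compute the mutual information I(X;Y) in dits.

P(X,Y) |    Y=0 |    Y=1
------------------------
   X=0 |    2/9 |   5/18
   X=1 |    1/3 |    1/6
0.0110 dits

Mutual information: I(X;Y) = H(X) + H(Y) - H(X,Y)

Marginals:
P(X) = (1/2, 1/2), H(X) = 0.3010 dits
P(Y) = (5/9, 4/9), H(Y) = 0.2983 dits

Joint entropy: H(X,Y) = 0.5884 dits

I(X;Y) = 0.3010 + 0.2983 - 0.5884 = 0.0110 dits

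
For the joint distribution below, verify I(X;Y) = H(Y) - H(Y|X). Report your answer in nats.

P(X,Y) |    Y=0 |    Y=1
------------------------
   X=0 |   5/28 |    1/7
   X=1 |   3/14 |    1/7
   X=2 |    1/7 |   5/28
I(X;Y) = 0.0086 nats

Mutual information has multiple equivalent forms:
- I(X;Y) = H(X) - H(X|Y)
- I(X;Y) = H(Y) - H(Y|X)
- I(X;Y) = H(X) + H(Y) - H(X,Y)

Computing all quantities:
H(X) = 1.0974, H(Y) = 0.6906, H(X,Y) = 1.7793
H(X|Y) = 1.0887, H(Y|X) = 0.6820

Verification:
H(X) - H(X|Y) = 1.0974 - 1.0887 = 0.0086
H(Y) - H(Y|X) = 0.6906 - 0.6820 = 0.0086
H(X) + H(Y) - H(X,Y) = 1.0974 + 0.6906 - 1.7793 = 0.0086

All forms give I(X;Y) = 0.0086 nats. ✓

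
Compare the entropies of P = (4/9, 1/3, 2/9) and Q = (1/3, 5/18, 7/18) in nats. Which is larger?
Q

Computing entropies in nats:
H(P) = 1.0609
H(Q) = 1.0893

Distribution Q has higher entropy.

Intuition: The distribution closer to uniform (more spread out) has higher entropy.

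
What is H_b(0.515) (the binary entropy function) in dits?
0.3008 dits

The binary entropy function is:
H(p) = -p log(p) - (1-p) log(1-p)

H(0.515) = -0.515 × log_10(0.515) - 0.485 × log_10(0.485)
H(0.515) = 0.3008 dits

Note: Binary entropy is maximized at p=0.5 (H=1 bit) and minimized at p=0 or p=1 (H=0).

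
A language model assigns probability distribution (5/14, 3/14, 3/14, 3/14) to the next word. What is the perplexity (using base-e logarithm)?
3.8884

Perplexity is e^H (or exp(H) for natural log).

First, H = -Σ p log p = 1.3580 nats
Perplexity = e^1.3580 = 3.8884

Interpretation: The model's uncertainty is equivalent to choosing uniformly among 3.9 options.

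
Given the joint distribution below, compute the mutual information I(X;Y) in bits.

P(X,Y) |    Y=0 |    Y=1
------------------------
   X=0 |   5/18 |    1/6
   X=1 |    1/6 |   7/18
0.0773 bits

Mutual information: I(X;Y) = H(X) + H(Y) - H(X,Y)

Marginals:
P(X) = (4/9, 5/9), H(X) = 0.9911 bits
P(Y) = (4/9, 5/9), H(Y) = 0.9911 bits

Joint entropy: H(X,Y) = 1.9049 bits

I(X;Y) = 0.9911 + 0.9911 - 1.9049 = 0.0773 bits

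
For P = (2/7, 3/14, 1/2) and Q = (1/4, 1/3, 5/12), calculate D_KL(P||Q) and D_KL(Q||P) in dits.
D_KL(P||Q) = 0.0150, D_KL(Q||P) = 0.0165

KL divergence is not symmetric: D_KL(P||Q) ≠ D_KL(Q||P) in general.

D_KL(P||Q) = 0.0150 dits
D_KL(Q||P) = 0.0165 dits

No, they are not equal!

This asymmetry is why KL divergence is not a true distance metric.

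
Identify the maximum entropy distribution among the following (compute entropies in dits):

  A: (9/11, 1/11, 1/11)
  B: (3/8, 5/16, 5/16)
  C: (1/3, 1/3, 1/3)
C

For a discrete distribution over n outcomes, entropy is maximized by the uniform distribution.

Computing entropies:
H(A) = 0.2606 dits
H(B) = 0.4755 dits
H(C) = 0.4771 dits

The uniform distribution (where all probabilities equal 1/3) achieves the maximum entropy of log_10(3) = 0.4771 dits.

Distribution C has the highest entropy.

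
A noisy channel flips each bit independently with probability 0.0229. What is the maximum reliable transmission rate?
0.8426 bits

For a binary symmetric channel (BSC) with error probability p:
Capacity C = 1 - H(p) bits per symbol

where H(p) = -p log₂(p) - (1-p) log₂(1-p) is the binary entropy function.

H(0.0229) = 0.1574 bits
C = 1 - 0.1574 = 0.8426 bits per symbol

This means we can reliably transmit up to 0.8426 bits of information per channel use.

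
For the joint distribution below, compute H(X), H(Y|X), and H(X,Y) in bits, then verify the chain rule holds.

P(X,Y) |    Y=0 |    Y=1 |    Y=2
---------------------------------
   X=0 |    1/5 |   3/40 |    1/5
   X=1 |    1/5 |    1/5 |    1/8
H(X,Y) = 2.5128, H(X) = 0.9982, H(Y|X) = 1.5146 (all in bits)

Chain rule: H(X,Y) = H(X) + H(Y|X)

Left side — joint entropy directly:
H(X,Y) = -Σ p(x,y) log p(x,y) = 2.5128 bits

Right side — compute H(Y|X) from the conditional distributions:
P(X) = (19/40, 21/40), so H(X) = 0.9982 bits
H(Y|X) = Σ_x P(X=x) · H(Y|X=x):
  P(Y|X=0) = (8/19, 3/19, 8/19), H(Y|X=0) = 1.4714, weight P(X=0) = 19/40
  P(Y|X=1) = (8/21, 8/21, 5/21), H(Y|X=1) = 1.5538, weight P(X=1) = 21/40
H(Y|X) = 1.5146 bits

H(X) + H(Y|X) = 0.9982 + 1.5146 = 2.5128 bits

Both sides equal 2.5128 bits. ✓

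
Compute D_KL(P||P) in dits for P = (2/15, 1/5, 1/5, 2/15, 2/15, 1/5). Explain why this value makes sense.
0.0000 dits

KL divergence satisfies the Gibbs inequality: D_KL(P||Q) ≥ 0 for all distributions P, Q.

D_KL(P||Q) = Σ p(x) log(p(x)/q(x))
Each term is p(x) × log_10(p(x)/p(x)) = p(x) × log_10(1) = 0, so the sum is 0.
D_KL(P||Q) = 0.0000 dits

When P = Q, the KL divergence is exactly 0, as there is no 'divergence' between identical distributions.

This non-negativity is a fundamental property: relative entropy cannot be negative because it measures how different Q is from P.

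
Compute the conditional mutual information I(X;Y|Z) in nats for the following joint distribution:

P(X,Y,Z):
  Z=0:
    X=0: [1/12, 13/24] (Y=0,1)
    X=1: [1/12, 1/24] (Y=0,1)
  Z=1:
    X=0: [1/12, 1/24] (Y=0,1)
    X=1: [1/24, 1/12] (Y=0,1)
0.0865 nats

Conditional mutual information: I(X;Y|Z) = H(X|Z) + H(Y|Z) - H(X,Y|Z)

H(Z) = 0.5623
H(X,Z) = 1.0735 → H(X|Z) = 0.5112
H(Y,Z) = 1.1329 → H(Y|Z) = 0.5706
H(X,Y,Z) = 1.5577 → H(X,Y|Z) = 0.9953

I(X;Y|Z) = 0.5112 + 0.5706 - 0.9953 = 0.0865 nats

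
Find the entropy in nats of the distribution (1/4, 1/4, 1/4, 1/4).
1.3863 nats

Shannon entropy is H(X) = -Σ p(x) log p(x).

For P = (1/4, 1/4, 1/4, 1/4):
H = -1/4 × log_e(1/4) -1/4 × log_e(1/4) -1/4 × log_e(1/4) -1/4 × log_e(1/4)
H = 1.3863 nats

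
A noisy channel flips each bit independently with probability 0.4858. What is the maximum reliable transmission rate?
0.0006 bits

For a binary symmetric channel (BSC) with error probability p:
Capacity C = 1 - H(p) bits per symbol

where H(p) = -p log₂(p) - (1-p) log₂(1-p) is the binary entropy function.

H(0.4858) = 0.9994 bits
C = 1 - 0.9994 = 0.0006 bits per symbol

This means we can reliably transmit up to 0.0006 bits of information per channel use.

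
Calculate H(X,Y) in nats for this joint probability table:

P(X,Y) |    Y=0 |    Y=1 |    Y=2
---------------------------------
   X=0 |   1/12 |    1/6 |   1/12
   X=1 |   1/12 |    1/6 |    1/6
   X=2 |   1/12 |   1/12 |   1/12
2.1383 nats

Joint entropy is H(X,Y) = -Σ_{x,y} p(x,y) log p(x,y).

Summing over all non-zero entries:
H(X,Y) = -[1/12·log_e(1/12) + 1/6·log_e(1/6) + 1/12·log_e(1/12) + 1/12·log_e(1/12) + 1/6·log_e(1/6) + 1/6·log_e(1/6) + 1/12·log_e(1/12) + 1/12·log_e(1/12) + 1/12·log_e(1/12)]
H(X,Y) = 2.1383 nats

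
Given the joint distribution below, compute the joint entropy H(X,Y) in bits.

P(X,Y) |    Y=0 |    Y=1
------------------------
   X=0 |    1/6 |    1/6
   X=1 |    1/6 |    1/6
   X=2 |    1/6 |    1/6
2.5850 bits

Joint entropy is H(X,Y) = -Σ_{x,y} p(x,y) log p(x,y).

Summing over all non-zero entries:
H(X,Y) = -[1/6·log_2(1/6) + 1/6·log_2(1/6) + 1/6·log_2(1/6) + 1/6·log_2(1/6) + 1/6·log_2(1/6) + 1/6·log_2(1/6)]
H(X,Y) = 2.5850 bits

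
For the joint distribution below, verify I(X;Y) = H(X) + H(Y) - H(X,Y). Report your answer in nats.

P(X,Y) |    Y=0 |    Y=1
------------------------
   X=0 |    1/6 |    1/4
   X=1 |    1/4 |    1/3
I(X;Y) = 0.0004 nats

Mutual information has multiple equivalent forms:
- I(X;Y) = H(X) - H(X|Y)
- I(X;Y) = H(Y) - H(Y|X)
- I(X;Y) = H(X) + H(Y) - H(X,Y)

Computing all quantities:
H(X) = 0.6792, H(Y) = 0.6792, H(X,Y) = 1.3580
H(X|Y) = 0.6788, H(Y|X) = 0.6788

Verification:
H(X) - H(X|Y) = 0.6792 - 0.6788 = 0.0004
H(Y) - H(Y|X) = 0.6792 - 0.6788 = 0.0004
H(X) + H(Y) - H(X,Y) = 0.6792 + 0.6792 - 1.3580 = 0.0004

All forms give I(X;Y) = 0.0004 nats. ✓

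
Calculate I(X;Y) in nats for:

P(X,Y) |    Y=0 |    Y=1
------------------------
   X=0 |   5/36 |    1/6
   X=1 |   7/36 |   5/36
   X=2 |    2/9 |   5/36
0.0094 nats

Mutual information: I(X;Y) = H(X) + H(Y) - H(X,Y)

Marginals:
P(X) = (11/36, 1/3, 13/36), H(X) = 1.0963 nats
P(Y) = (5/9, 4/9), H(Y) = 0.6870 nats

Joint entropy: H(X,Y) = 1.7738 nats

I(X;Y) = 1.0963 + 0.6870 - 1.7738 = 0.0094 nats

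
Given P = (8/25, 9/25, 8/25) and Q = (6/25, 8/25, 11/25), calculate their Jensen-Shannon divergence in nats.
0.0082 nats

Jensen-Shannon divergence is:
JSD(P||Q) = 0.5 × D_KL(P||M) + 0.5 × D_KL(Q||M)
where M = 0.5 × (P + Q) is the mixture distribution.

M = 0.5 × (8/25, 9/25, 8/25) + 0.5 × (6/25, 8/25, 11/25) = (7/25, 0.34, 0.38)

D_KL(P||M) = 0.0083 nats
D_KL(Q||M) = 0.0081 nats

JSD(P||Q) = 0.5 × 0.0083 + 0.5 × 0.0081 = 0.0082 nats

Unlike KL divergence, JSD is symmetric and bounded: 0 ≤ JSD ≤ log(2).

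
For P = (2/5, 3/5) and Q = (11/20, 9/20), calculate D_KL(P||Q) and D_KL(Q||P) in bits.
D_KL(P||Q) = 0.0652, D_KL(Q||P) = 0.0659

KL divergence is not symmetric: D_KL(P||Q) ≠ D_KL(Q||P) in general.

D_KL(P||Q) = 0.0652 bits
D_KL(Q||P) = 0.0659 bits

No, they are not equal!

This asymmetry is why KL divergence is not a true distance metric.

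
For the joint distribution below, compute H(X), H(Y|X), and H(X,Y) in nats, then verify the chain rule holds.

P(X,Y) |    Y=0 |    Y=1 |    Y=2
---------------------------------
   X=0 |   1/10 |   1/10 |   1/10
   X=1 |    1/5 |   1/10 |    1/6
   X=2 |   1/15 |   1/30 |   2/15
H(X,Y) = 2.1041, H(X) = 1.0564, H(Y|X) = 1.0477 (all in nats)

Chain rule: H(X,Y) = H(X) + H(Y|X)

Left side — joint entropy directly:
H(X,Y) = -Σ p(x,y) log p(x,y) = 2.1041 nats

Right side — compute H(Y|X) from the conditional distributions:
P(X) = (3/10, 7/15, 7/30), so H(X) = 1.0564 nats
H(Y|X) = Σ_x P(X=x) · H(Y|X=x):
  P(Y|X=0) = (1/3, 1/3, 1/3), H(Y|X=0) = 1.0986, weight P(X=0) = 3/10
  P(Y|X=1) = (3/7, 3/14, 5/14), H(Y|X=1) = 1.0609, weight P(X=1) = 7/15
  P(Y|X=2) = (2/7, 1/7, 4/7), H(Y|X=2) = 0.9557, weight P(X=2) = 7/30
H(Y|X) = 1.0477 nats

H(X) + H(Y|X) = 1.0564 + 1.0477 = 2.1041 nats

Both sides equal 2.1041 nats. ✓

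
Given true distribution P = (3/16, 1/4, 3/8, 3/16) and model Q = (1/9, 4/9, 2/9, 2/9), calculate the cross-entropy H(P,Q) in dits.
0.6344 dits

Cross-entropy: H(P,Q) = -Σ p(x) log q(x)

Alternatively: H(P,Q) = H(P) + D_KL(P||Q)
H(P) = 0.5829 dits
D_KL(P||Q) = 0.0515 dits

H(P,Q) = 0.5829 + 0.0515 = 0.6344 dits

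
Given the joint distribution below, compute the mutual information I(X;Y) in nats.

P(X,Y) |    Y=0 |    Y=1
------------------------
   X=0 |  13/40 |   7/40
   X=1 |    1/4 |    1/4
0.0116 nats

Mutual information: I(X;Y) = H(X) + H(Y) - H(X,Y)

Marginals:
P(X) = (1/2, 1/2), H(X) = 0.6931 nats
P(Y) = (23/40, 17/40), H(Y) = 0.6819 nats

Joint entropy: H(X,Y) = 1.3634 nats

I(X;Y) = 0.6931 + 0.6819 - 1.3634 = 0.0116 nats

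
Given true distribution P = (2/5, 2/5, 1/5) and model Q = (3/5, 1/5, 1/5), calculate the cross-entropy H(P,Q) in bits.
1.6879 bits

Cross-entropy: H(P,Q) = -Σ p(x) log q(x)

Alternatively: H(P,Q) = H(P) + D_KL(P||Q)
H(P) = 1.5219 bits
D_KL(P||Q) = 0.1660 bits

H(P,Q) = 1.5219 + 0.1660 = 1.6879 bits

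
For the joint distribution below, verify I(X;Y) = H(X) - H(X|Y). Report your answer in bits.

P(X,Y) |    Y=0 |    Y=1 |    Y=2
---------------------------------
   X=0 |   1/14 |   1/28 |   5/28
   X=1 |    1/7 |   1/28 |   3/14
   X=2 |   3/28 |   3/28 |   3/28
I(X;Y) = 0.0702 bits

Mutual information has multiple equivalent forms:
- I(X;Y) = H(X) - H(X|Y)
- I(X;Y) = H(Y) - H(Y|X)
- I(X;Y) = H(X) + H(Y) - H(X,Y)

Computing all quantities:
H(X) = 1.5722, H(Y) = 1.4701, H(X,Y) = 2.9722
H(X|Y) = 1.5021, H(Y|X) = 1.4000

Verification:
H(X) - H(X|Y) = 1.5722 - 1.5021 = 0.0702
H(Y) - H(Y|X) = 1.4701 - 1.4000 = 0.0702
H(X) + H(Y) - H(X,Y) = 1.5722 + 1.4701 - 2.9722 = 0.0702

All forms give I(X;Y) = 0.0702 bits. ✓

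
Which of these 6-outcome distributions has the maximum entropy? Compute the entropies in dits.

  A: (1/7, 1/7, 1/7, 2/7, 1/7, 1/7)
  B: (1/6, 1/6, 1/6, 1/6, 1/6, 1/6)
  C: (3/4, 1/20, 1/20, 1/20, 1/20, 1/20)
B

For a discrete distribution over n outcomes, entropy is maximized by the uniform distribution.

Computing entropies:
H(A) = 0.7591 dits
H(B) = 0.7782 dits
H(C) = 0.4190 dits

The uniform distribution (where all probabilities equal 1/6) achieves the maximum entropy of log_10(6) = 0.7782 dits.

Distribution B has the highest entropy.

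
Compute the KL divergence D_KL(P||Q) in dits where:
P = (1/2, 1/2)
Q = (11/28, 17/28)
0.0102 dits

KL divergence: D_KL(P||Q) = Σ p(x) log(p(x)/q(x))

Computing term by term:
  x=0: 1/2 × log_10[(1/2)/(11/28)] = 1/2 × 0.1047 = 0.0524
  x=1: 1/2 × log_10[(1/2)/(17/28)] = 1/2 × -0.0843 = -0.0422

D_KL(P||Q) = 0.0102 dits

Note: KL divergence is always non-negative and equals 0 iff P = Q.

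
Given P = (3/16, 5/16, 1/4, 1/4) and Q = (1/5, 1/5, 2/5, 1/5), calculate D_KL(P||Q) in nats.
0.0656 nats

KL divergence: D_KL(P||Q) = Σ p(x) log(p(x)/q(x))

Computing term by term:
  x=0: 3/16 × log_e[(3/16)/(1/5)] = 3/16 × -0.0645 = -0.0121
  x=1: 5/16 × log_e[(5/16)/(1/5)] = 5/16 × 0.4463 = 0.1395
  x=2: 1/4 × log_e[(1/4)/(2/5)] = 1/4 × -0.4700 = -0.1175
  x=3: 1/4 × log_e[(1/4)/(1/5)] = 1/4 × 0.2231 = 0.0558

D_KL(P||Q) = 0.0656 nats

Note: KL divergence is always non-negative and equals 0 iff P = Q.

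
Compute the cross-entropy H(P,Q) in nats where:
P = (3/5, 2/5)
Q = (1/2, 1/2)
0.6931 nats

Cross-entropy: H(P,Q) = -Σ p(x) log q(x)

Alternatively: H(P,Q) = H(P) + D_KL(P||Q)
H(P) = 0.6730 nats
D_KL(P||Q) = 0.0201 nats

H(P,Q) = 0.6730 + 0.0201 = 0.6931 nats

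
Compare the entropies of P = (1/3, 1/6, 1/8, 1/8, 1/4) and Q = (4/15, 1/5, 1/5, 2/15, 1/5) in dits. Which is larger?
Q

Computing entropies in dits:
H(P) = 0.6650
H(Q) = 0.6891

Distribution Q has higher entropy.

Intuition: The distribution closer to uniform (more spread out) has higher entropy.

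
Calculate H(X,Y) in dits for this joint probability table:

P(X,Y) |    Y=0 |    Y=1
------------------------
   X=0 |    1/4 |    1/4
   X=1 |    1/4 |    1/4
0.6021 dits

Joint entropy is H(X,Y) = -Σ_{x,y} p(x,y) log p(x,y).

Summing over all non-zero entries:
H(X,Y) = -[1/4·log_10(1/4) + 1/4·log_10(1/4) + 1/4·log_10(1/4) + 1/4·log_10(1/4)]
H(X,Y) = 0.6021 dits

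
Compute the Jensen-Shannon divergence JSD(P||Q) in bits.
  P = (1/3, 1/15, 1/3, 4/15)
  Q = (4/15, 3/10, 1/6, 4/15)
0.0810 bits

Jensen-Shannon divergence is:
JSD(P||Q) = 0.5 × D_KL(P||M) + 0.5 × D_KL(Q||M)
where M = 0.5 × (P + Q) is the mixture distribution.

M = 0.5 × (1/3, 1/15, 1/3, 4/15) + 0.5 × (4/15, 3/10, 1/6, 4/15) = (3/10, 0.183333, 1/4, 4/15)

D_KL(P||M) = 0.0917 bits
D_KL(Q||M) = 0.0703 bits

JSD(P||Q) = 0.5 × 0.0917 + 0.5 × 0.0703 = 0.0810 bits

Unlike KL divergence, JSD is symmetric and bounded: 0 ≤ JSD ≤ log(2).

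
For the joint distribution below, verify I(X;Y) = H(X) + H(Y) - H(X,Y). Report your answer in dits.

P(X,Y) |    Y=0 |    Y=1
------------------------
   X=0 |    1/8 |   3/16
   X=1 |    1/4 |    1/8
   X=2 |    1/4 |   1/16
I(X;Y) = 0.0244 dits

Mutual information has multiple equivalent forms:
- I(X;Y) = H(X) - H(X|Y)
- I(X;Y) = H(Y) - H(Y|X)
- I(X;Y) = H(X) + H(Y) - H(X,Y)

Computing all quantities:
H(X) = 0.4755, H(Y) = 0.2873, H(X,Y) = 0.7384
H(X|Y) = 0.4511, H(Y|X) = 0.2629

Verification:
H(X) - H(X|Y) = 0.4755 - 0.4511 = 0.0244
H(Y) - H(Y|X) = 0.2873 - 0.2629 = 0.0244
H(X) + H(Y) - H(X,Y) = 0.4755 + 0.2873 - 0.7384 = 0.0244

All forms give I(X;Y) = 0.0244 dits. ✓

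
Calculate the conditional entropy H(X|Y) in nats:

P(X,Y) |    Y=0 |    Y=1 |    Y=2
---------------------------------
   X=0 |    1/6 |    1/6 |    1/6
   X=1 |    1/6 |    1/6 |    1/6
0.6931 nats

Using the chain rule: H(X|Y) = H(X,Y) - H(Y)

First, compute H(X,Y) = 1.7918 nats

Marginal P(Y) = (1/3, 1/3, 1/3)
H(Y) = 1.0986 nats

H(X|Y) = H(X,Y) - H(Y) = 1.7918 - 1.0986 = 0.6931 nats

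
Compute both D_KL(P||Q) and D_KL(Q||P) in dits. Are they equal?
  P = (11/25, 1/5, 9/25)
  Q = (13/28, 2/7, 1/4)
D_KL(P||Q) = 0.0158, D_KL(Q||P) = 0.0155

KL divergence is not symmetric: D_KL(P||Q) ≠ D_KL(Q||P) in general.

D_KL(P||Q) = 0.0158 dits
D_KL(Q||P) = 0.0155 dits

No, they are not equal!

This asymmetry is why KL divergence is not a true distance metric.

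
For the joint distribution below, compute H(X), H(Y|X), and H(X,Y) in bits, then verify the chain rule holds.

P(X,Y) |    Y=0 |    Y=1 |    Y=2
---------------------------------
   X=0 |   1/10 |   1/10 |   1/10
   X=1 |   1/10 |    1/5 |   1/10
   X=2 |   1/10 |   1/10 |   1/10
H(X,Y) = 3.1219, H(X) = 1.5710, H(Y|X) = 1.5510 (all in bits)

Chain rule: H(X,Y) = H(X) + H(Y|X)

Left side — joint entropy directly:
H(X,Y) = -Σ p(x,y) log p(x,y) = 3.1219 bits

Right side — compute H(Y|X) from the conditional distributions:
P(X) = (3/10, 2/5, 3/10), so H(X) = 1.5710 bits
H(Y|X) = Σ_x P(X=x) · H(Y|X=x):
  P(Y|X=0) = (1/3, 1/3, 1/3), H(Y|X=0) = 1.5850, weight P(X=0) = 3/10
  P(Y|X=1) = (1/4, 1/2, 1/4), H(Y|X=1) = 1.5000, weight P(X=1) = 2/5
  P(Y|X=2) = (1/3, 1/3, 1/3), H(Y|X=2) = 1.5850, weight P(X=2) = 3/10
H(Y|X) = 1.5510 bits

H(X) + H(Y|X) = 1.5710 + 1.5510 = 3.1219 bits

Both sides equal 3.1219 bits. ✓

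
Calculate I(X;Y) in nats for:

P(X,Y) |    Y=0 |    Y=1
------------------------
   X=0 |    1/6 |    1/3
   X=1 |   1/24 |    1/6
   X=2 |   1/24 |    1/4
0.0202 nats

Mutual information: I(X;Y) = H(X) + H(Y) - H(X,Y)

Marginals:
P(X) = (1/2, 5/24, 7/24), H(X) = 1.0327 nats
P(Y) = (1/4, 3/4), H(Y) = 0.5623 nats

Joint entropy: H(X,Y) = 1.5749 nats

I(X;Y) = 1.0327 + 0.5623 - 1.5749 = 0.0202 nats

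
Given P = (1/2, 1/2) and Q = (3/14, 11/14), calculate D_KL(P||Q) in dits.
0.0858 dits

KL divergence: D_KL(P||Q) = Σ p(x) log(p(x)/q(x))

Computing term by term:
  x=0: 1/2 × log_10[(1/2)/(3/14)] = 1/2 × 0.3680 = 0.1840
  x=1: 1/2 × log_10[(1/2)/(11/14)] = 1/2 × -0.1963 = -0.0981

D_KL(P||Q) = 0.0858 dits

Note: KL divergence is always non-negative and equals 0 iff P = Q.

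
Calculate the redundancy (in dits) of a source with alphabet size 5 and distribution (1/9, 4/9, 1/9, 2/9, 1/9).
0.0792 dits

Redundancy measures how far a source is from maximum entropy:
R = H_max - H(X)

Maximum entropy for 5 symbols: H_max = log_10(5) = 0.6990 dits
Actual entropy: H(X) = 0.6198 dits
Redundancy: R = 0.6990 - 0.6198 = 0.0792 dits

This redundancy represents potential for compression: the source could be compressed by 0.0792 dits per symbol.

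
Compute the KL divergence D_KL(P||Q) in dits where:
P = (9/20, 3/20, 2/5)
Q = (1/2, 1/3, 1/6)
0.0795 dits

KL divergence: D_KL(P||Q) = Σ p(x) log(p(x)/q(x))

Computing term by term:
  x=0: 9/20 × log_10[(9/20)/(1/2)] = 9/20 × -0.0458 = -0.0206
  x=1: 3/20 × log_10[(3/20)/(1/3)] = 3/20 × -0.3468 = -0.0520
  x=2: 2/5 × log_10[(2/5)/(1/6)] = 2/5 × 0.3802 = 0.1521

D_KL(P||Q) = 0.0795 dits

Note: KL divergence is always non-negative and equals 0 iff P = Q.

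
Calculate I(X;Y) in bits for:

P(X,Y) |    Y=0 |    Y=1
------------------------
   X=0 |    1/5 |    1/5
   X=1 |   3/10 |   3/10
0.0000 bits

Mutual information: I(X;Y) = H(X) + H(Y) - H(X,Y)

Marginals:
P(X) = (2/5, 3/5), H(X) = 0.9710 bits
P(Y) = (1/2, 1/2), H(Y) = 1.0000 bits

Joint entropy: H(X,Y) = 1.9710 bits

I(X;Y) = 0.9710 + 1.0000 - 1.9710 = 0.0000 bits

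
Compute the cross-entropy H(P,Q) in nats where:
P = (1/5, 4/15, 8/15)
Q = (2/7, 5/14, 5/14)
1.0742 nats

Cross-entropy: H(P,Q) = -Σ p(x) log q(x)

Alternatively: H(P,Q) = H(P) + D_KL(P||Q)
H(P) = 1.0096 nats
D_KL(P||Q) = 0.0646 nats

H(P,Q) = 1.0096 + 0.0646 = 1.0742 nats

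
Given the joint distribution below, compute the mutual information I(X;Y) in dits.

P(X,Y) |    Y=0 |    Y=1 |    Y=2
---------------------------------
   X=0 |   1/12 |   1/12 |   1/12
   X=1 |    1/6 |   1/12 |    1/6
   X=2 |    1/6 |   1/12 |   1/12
0.0073 dits

Mutual information: I(X;Y) = H(X) + H(Y) - H(X,Y)

Marginals:
P(X) = (1/4, 5/12, 1/3), H(X) = 0.4680 dits
P(Y) = (5/12, 1/4, 1/3), H(Y) = 0.4680 dits

Joint entropy: H(X,Y) = 0.9287 dits

I(X;Y) = 0.4680 + 0.4680 - 0.9287 = 0.0073 dits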